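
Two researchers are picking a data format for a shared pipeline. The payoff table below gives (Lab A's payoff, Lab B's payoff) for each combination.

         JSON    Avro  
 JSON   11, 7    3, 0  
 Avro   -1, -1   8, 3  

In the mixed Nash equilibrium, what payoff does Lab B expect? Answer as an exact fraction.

Lab A mixes with probability p on JSON, chosen so Lab B is indifferent: 7p + (-1)(1−p) = 0p + 3(1−p) gives p = 4/11.
Lab B's expected payoff is 7·4/11 + (-1)·7/11 = 21/11.

21/11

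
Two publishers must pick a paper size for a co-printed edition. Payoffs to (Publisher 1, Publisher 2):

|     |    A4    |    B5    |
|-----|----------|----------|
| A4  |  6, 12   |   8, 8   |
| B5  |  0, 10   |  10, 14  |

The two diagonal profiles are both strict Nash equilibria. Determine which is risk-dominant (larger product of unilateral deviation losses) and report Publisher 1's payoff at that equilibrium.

At both A4: Publisher 1 loses 6 − 0 = 6 by deviating; Publisher 2 loses 12 − 8 = 4. Product = 6·4 = 24.
At both B5: Publisher 1 loses 10 − 8 = 2 by deviating; Publisher 2 loses 14 − 10 = 4. Product = 2·4 = 8.
24 > 8, so both A4 is risk-dominant. Publisher 1's payoff there is 6.

6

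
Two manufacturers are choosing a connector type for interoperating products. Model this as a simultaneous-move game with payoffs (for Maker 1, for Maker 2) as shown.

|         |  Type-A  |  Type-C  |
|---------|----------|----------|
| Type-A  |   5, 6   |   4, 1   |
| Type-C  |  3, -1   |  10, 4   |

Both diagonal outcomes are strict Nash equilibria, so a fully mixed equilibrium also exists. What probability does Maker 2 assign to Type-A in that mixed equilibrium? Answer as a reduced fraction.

3/4

Maker 2's mix q on Type-A must make Maker 1 indifferent between Type-A and Type-C.
Maker 1's payoff from Type-A: 5q + 4(1−q). From Type-C: 3q + 10(1−q).
Set equal: 2q = 6(1−q) → q = 6/8 = 3/4.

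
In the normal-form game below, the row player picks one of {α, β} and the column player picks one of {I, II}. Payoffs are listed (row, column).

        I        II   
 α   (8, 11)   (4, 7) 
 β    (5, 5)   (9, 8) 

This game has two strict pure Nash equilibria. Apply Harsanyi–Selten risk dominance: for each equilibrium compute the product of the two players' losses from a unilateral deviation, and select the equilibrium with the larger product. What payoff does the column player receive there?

At (α, I): the row player loses 8 − 5 = 3 by deviating; the column player loses 11 − 7 = 4. Product = 3·4 = 12.
At (β, II): the row player loses 9 − 4 = 5 by deviating; the column player loses 8 − 5 = 3. Product = 5·3 = 15.
15 > 12, so (β, II) is risk-dominant. The column player's payoff there is 8.

8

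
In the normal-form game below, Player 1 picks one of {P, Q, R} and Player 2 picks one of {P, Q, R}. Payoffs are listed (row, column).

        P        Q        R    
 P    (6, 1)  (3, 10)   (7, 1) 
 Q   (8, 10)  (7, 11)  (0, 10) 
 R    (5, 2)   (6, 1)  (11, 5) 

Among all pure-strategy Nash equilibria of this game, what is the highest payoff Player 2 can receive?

Both Q is a pure NE (Player 1: 7 ≥ 6; Player 2: 11 ≥ 10). Player 2 gets 11.
Both R is a pure NE (Player 1: 11 ≥ 7; Player 2: 5 ≥ 2). Player 2 gets 5.
Every other cell has a profitable deviation for at least one player. Highest of {11, 5} is 11.

11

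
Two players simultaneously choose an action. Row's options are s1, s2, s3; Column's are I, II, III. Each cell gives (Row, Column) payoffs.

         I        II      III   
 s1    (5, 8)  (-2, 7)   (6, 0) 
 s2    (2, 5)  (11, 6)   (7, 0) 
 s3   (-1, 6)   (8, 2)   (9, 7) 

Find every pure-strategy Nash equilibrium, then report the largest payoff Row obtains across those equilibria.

11

(s1, I) is a pure NE (Row: 5 ≥ 2; Column: 8 ≥ 7). Row gets 5.
(s2, II) is a pure NE (Row: 11 ≥ 8; Column: 6 ≥ 5). Row gets 11.
(s3, III) is a pure NE (Row: 9 ≥ 7; Column: 7 ≥ 6). Row gets 9.
Every other cell has a profitable deviation for at least one player. Highest of {5, 11, 9} is 11.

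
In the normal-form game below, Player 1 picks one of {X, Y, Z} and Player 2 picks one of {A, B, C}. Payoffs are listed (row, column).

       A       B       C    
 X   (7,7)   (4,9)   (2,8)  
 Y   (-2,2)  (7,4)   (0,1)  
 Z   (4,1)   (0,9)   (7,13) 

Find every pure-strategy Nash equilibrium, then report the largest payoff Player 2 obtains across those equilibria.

(Y, B) is a pure NE (Player 1: 7 ≥ 4; Player 2: 4 ≥ 2). Player 2 gets 4.
(Z, C) is a pure NE (Player 1: 7 ≥ 2; Player 2: 13 ≥ 9). Player 2 gets 13.
Every other cell has a profitable deviation for at least one player. Highest of {4, 13} is 13.

13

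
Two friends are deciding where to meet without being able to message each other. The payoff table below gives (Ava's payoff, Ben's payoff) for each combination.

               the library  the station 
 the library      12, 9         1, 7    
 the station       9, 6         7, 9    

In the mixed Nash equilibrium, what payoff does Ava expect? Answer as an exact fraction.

Ben mixes with probability q on the library, chosen so Ava is indifferent: 12q + 1(1−q) = 9q + 7(1−q) gives q = 2/3.
Ava's expected payoff (from either row, since indifferent) is 12·2/3 + 1·1/3 = 25/3.

25/3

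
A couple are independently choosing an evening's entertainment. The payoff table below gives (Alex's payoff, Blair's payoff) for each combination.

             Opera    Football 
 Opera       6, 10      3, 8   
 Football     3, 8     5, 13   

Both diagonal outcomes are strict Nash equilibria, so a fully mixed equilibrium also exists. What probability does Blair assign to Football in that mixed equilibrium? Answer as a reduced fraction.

Blair's mix q on Opera must make Alex indifferent between Opera and Football.
Alex's payoff from Opera: 6q + 3(1−q). From Football: 3q + 5(1−q).
Set equal: 3q = 2(1−q) → q = 2/5.
Probability on Football is 1 − 2/5 = 3/5.

3/5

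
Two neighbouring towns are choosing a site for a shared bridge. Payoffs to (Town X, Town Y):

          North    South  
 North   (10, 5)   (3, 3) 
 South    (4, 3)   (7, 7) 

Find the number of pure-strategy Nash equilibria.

2

Both North: Town X gets 10 (best alternative 4); Town Y gets 5 (best alternative 3). Neither deviates — NE.
Both South: Town X gets 7 (best alternative 3); Town Y gets 7 (best alternative 3). Neither deviates — NE.
(North, South) is not a NE: Town X would switch to South (7 > 3).
No other cell survives both best-response checks, so there are 2 pure NE.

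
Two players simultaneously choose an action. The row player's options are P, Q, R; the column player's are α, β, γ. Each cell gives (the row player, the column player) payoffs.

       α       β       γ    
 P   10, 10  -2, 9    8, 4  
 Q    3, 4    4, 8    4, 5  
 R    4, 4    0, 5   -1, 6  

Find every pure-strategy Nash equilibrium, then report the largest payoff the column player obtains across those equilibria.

(P, α) is a pure NE (the row player: 10 ≥ 4; the column player: 10 ≥ 9). The column player gets 10.
(Q, β) is a pure NE (the row player: 4 ≥ 0; the column player: 8 ≥ 5). The column player gets 8.
Every other cell has a profitable deviation for at least one player. Highest of {10, 8} is 10.

10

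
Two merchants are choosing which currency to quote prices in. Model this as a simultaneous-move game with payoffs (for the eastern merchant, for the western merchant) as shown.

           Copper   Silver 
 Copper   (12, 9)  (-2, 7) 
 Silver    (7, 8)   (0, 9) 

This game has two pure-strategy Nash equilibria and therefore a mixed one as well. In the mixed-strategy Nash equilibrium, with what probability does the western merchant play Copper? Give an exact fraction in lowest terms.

The western merchant's mix q on Copper must make the eastern merchant indifferent between Copper and Silver.
The eastern merchant's payoff from Copper: 12q + (-2)(1−q). From Silver: 7q + 0(1−q).
Set equal: 5q = 2(1−q) → q = 2/7.

2/7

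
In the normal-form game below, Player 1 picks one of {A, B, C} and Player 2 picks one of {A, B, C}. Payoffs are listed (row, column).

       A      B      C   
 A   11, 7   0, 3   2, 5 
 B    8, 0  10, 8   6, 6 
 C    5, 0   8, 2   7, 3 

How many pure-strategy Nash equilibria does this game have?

Both A: Player 1 gets 11 (best alternative 8); Player 2 gets 7 (best alternative 5). Neither deviates — NE.
Both B: Player 1 gets 10 (best alternative 8); Player 2 gets 8 (best alternative 6). Neither deviates — NE.
Both C: Player 1 gets 7 (best alternative 6); Player 2 gets 3 (best alternative 2). Neither deviates — NE.
(A, C) is not a NE: Player 1 would switch to C (7 > 2).
No other cell survives both best-response checks, so there are 3 pure NE.

3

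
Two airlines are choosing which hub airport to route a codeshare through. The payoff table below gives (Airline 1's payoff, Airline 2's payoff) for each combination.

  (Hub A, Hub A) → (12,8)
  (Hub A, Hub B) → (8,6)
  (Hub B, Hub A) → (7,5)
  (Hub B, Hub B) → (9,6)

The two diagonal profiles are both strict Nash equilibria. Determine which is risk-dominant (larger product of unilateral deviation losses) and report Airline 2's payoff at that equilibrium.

At both Hub A: Airline 1 loses 12 − 7 = 5 by deviating; Airline 2 loses 8 − 6 = 2. Product = 5·2 = 10.
At both Hub B: Airline 1 loses 9 − 8 = 1 by deviating; Airline 2 loses 6 − 5 = 1. Product = 1·1 = 1.
10 > 1, so both Hub A is risk-dominant. Airline 2's payoff there is 8.

8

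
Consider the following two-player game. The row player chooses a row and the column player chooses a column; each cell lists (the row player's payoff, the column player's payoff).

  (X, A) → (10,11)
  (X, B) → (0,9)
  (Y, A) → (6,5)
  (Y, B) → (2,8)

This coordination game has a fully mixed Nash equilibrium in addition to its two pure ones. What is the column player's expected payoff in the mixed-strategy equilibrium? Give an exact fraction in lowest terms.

43/5

The row player mixes with probability p on X, chosen so the column player is indifferent: 11p + 5(1−p) = 9p + 8(1−p) gives p = 3/5.
The column player's expected payoff is 11·3/5 + 5·2/5 = 43/5.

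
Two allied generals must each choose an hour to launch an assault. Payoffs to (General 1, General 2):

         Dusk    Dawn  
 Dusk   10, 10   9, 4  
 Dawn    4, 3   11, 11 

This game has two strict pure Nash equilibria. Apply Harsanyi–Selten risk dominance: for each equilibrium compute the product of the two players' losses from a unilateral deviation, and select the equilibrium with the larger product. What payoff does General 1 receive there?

At both Dusk: General 1 loses 10 − 4 = 6 by deviating; General 2 loses 10 − 4 = 6. Product = 6·6 = 36.
At both Dawn: General 1 loses 11 − 9 = 2 by deviating; General 2 loses 11 − 3 = 8. Product = 2·8 = 16.
36 > 16, so both Dusk is risk-dominant. General 1's payoff there is 10.

10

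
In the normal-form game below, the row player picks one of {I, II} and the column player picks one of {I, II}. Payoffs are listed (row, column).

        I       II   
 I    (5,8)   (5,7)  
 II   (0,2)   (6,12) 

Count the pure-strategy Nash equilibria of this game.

2

Both I: the row player gets 5 (best alternative 0); the column player gets 8 (best alternative 7). Neither deviates — NE.
Both II: the row player gets 6 (best alternative 5); the column player gets 12 (best alternative 2). Neither deviates — NE.
(I, II) is not a NE: the row player would switch to II (6 > 5).
No other cell survives both best-response checks, so there are 2 pure NE.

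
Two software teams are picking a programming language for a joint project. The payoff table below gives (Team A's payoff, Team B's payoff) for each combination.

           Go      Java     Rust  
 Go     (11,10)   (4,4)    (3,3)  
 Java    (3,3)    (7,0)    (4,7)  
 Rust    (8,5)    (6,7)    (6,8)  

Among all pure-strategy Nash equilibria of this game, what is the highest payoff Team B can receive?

Both Go is a pure NE (Team A: 11 ≥ 8; Team B: 10 ≥ 4). Team B gets 10.
Both Rust is a pure NE (Team A: 6 ≥ 4; Team B: 8 ≥ 7). Team B gets 8.
Every other cell has a profitable deviation for at least one player. Highest of {10, 8} is 10.

10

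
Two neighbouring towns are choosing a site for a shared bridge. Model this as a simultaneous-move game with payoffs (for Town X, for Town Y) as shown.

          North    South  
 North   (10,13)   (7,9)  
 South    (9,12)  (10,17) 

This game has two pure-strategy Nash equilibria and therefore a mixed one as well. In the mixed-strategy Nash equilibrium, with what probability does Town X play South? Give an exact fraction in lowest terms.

Town X's mix p on North must make Town Y indifferent between North and South.
Town Y's payoff from North: 13p + 12(1−p). From South: 9p + 17(1−p).
Set equal: 4p = 5(1−p) → p = 5/9.
Probability on South is 1 − 5/9 = 4/9.

4/9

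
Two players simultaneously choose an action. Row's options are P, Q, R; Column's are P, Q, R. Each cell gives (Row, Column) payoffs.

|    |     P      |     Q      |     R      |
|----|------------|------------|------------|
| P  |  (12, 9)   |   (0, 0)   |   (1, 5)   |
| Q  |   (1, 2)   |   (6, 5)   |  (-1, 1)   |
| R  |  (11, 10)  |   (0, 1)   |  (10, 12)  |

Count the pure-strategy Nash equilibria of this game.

3

Both P: Row gets 12 (best alternative 11); Column gets 9 (best alternative 5). Neither deviates — NE.
Both Q: Row gets 6 (best alternative 0); Column gets 5 (best alternative 2). Neither deviates — NE.
Both R: Row gets 10 (best alternative 1); Column gets 12 (best alternative 10). Neither deviates — NE.
(R, Q) is not a NE: Row would switch to Q (6 > 0).
No other cell survives both best-response checks, so there are 3 pure NE.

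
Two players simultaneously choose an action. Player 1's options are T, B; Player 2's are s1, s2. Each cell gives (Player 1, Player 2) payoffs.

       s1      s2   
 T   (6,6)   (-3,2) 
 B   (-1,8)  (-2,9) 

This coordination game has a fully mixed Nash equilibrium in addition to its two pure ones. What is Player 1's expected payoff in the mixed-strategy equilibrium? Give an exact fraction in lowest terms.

-15/8

Player 2 mixes with probability q on s1, chosen so Player 1 is indifferent: 6q + (-3)(1−q) = (-1)q + (-2)(1−q) gives q = 1/8.
Player 1's expected payoff (from either row, since indifferent) is 6·1/8 + (-3)·7/8 = -15/8.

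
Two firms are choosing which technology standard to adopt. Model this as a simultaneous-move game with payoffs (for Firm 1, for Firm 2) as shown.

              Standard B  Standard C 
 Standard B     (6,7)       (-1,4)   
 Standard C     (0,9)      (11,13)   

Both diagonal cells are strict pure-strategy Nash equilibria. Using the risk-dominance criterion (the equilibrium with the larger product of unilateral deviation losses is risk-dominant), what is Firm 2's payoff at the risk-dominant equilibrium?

At both Standard B: Firm 1 loses 6 − 0 = 6 by deviating; Firm 2 loses 7 − 4 = 3. Product = 6·3 = 18.
At both Standard C: Firm 1 loses 11 − (-1) = 12 by deviating; Firm 2 loses 13 − 9 = 4. Product = 12·4 = 48.
48 > 18, so both Standard C is risk-dominant. Firm 2's payoff there is 13.

13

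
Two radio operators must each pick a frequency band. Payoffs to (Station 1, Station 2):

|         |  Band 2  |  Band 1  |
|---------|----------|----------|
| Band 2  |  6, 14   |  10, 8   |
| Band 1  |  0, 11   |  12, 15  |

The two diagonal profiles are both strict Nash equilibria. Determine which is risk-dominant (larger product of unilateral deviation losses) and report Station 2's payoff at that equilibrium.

At both Band 2: Station 1 loses 6 − 0 = 6 by deviating; Station 2 loses 14 − 8 = 6. Product = 6·6 = 36.
At both Band 1: Station 1 loses 12 − 10 = 2 by deviating; Station 2 loses 15 − 11 = 4. Product = 2·4 = 8.
36 > 8, so both Band 2 is risk-dominant. Station 2's payoff there is 14.

14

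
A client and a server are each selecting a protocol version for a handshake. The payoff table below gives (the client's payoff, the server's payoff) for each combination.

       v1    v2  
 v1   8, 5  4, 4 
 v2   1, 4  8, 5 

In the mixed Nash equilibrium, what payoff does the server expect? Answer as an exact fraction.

The client mixes with probability p on v1, chosen so the server is indifferent: 5p + 4(1−p) = 4p + 5(1−p) gives p = 1/2.
The server's expected payoff is 5·1/2 + 4·1/2 = 9/2.

9/2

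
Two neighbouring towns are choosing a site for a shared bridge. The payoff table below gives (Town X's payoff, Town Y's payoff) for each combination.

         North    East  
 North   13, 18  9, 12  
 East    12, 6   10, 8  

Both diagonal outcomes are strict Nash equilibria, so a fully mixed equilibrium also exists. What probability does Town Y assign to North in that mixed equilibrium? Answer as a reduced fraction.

Town Y's mix q on North must make Town X indifferent between North and East.
Town X's payoff from North: 13q + 9(1−q). From East: 12q + 10(1−q).
Set equal: 1q = 1(1−q) → q = 1/2.

1/2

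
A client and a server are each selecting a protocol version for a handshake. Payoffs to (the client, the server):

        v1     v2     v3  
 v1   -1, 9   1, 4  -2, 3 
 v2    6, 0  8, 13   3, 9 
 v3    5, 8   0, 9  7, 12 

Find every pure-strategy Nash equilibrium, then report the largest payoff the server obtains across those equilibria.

Both v2 is a pure NE (the client: 8 ≥ 1; the server: 13 ≥ 9). The server gets 13.
Both v3 is a pure NE (the client: 7 ≥ 3; the server: 12 ≥ 9). The server gets 12.
Every other cell has a profitable deviation for at least one player. Highest of {13, 12} is 13.

13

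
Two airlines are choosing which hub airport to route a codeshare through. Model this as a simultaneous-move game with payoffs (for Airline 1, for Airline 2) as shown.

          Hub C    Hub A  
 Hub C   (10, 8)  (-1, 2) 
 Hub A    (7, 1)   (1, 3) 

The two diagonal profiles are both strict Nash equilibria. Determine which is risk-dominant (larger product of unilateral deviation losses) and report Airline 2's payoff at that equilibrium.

8

At both Hub C: Airline 1 loses 10 − 7 = 3 by deviating; Airline 2 loses 8 − 2 = 6. Product = 3·6 = 18.
At both Hub A: Airline 1 loses 1 − (-1) = 2 by deviating; Airline 2 loses 3 − 1 = 2. Product = 2·2 = 4.
18 > 4, so both Hub C is risk-dominant. Airline 2's payoff there is 8.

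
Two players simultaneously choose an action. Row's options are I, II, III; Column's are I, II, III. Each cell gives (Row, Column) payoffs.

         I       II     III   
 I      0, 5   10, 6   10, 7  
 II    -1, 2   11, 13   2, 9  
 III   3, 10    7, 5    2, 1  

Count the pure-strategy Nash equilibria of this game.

(I, III): Row gets 10 (best alternative 2); Column gets 7 (best alternative 6). Neither deviates — NE.
Both II: Row gets 11 (best alternative 10); Column gets 13 (best alternative 9). Neither deviates — NE.
(III, I): Row gets 3 (best alternative 0); Column gets 10 (best alternative 5). Neither deviates — NE.
Both I is not a NE: Row would switch to III (3 > 0).
No other cell survives both best-response checks, so there are 3 pure NE.

3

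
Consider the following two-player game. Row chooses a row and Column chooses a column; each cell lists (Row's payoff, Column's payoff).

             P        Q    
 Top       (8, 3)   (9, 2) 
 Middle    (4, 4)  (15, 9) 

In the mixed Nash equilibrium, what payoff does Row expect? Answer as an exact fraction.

42/5

Column mixes with probability q on P, chosen so Row is indifferent: 8q + 9(1−q) = 4q + 15(1−q) gives q = 3/5.
Row's expected payoff (from either row, since indifferent) is 8·3/5 + 9·2/5 = 42/5.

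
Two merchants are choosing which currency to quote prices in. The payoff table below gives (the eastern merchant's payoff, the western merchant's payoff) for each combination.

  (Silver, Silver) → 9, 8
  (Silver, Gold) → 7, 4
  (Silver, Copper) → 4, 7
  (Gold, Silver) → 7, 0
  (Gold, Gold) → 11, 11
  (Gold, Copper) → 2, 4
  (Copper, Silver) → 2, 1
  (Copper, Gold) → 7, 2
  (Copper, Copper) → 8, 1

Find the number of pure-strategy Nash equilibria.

2

Both Silver: the eastern merchant gets 9 (best alternative 7); the western merchant gets 8 (best alternative 7). Neither deviates — NE.
Both Gold: the eastern merchant gets 11 (best alternative 7); the western merchant gets 11 (best alternative 4). Neither deviates — NE.
Both Copper is not a NE: the western merchant would switch to Gold (2 > 1).
No other cell survives both best-response checks, so there are 2 pure NE.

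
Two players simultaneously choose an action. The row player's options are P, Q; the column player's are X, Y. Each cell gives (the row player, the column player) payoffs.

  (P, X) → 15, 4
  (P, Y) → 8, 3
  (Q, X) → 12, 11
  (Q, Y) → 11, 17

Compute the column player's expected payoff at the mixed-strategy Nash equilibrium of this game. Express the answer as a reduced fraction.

The row player mixes with probability p on P, chosen so the column player is indifferent: 4p + 11(1−p) = 3p + 17(1−p) gives p = 6/7.
The column player's expected payoff is 4·6/7 + 11·1/7 = 5.

5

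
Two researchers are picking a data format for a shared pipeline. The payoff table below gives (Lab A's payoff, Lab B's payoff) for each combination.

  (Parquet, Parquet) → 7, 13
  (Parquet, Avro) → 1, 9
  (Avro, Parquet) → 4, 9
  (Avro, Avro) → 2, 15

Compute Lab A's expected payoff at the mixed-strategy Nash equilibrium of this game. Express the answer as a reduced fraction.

5/2

Lab B mixes with probability q on Parquet, chosen so Lab A is indifferent: 7q + 1(1−q) = 4q + 2(1−q) gives q = 1/4.
Lab A's expected payoff (from either row, since indifferent) is 7·1/4 + 1·3/4 = 5/2.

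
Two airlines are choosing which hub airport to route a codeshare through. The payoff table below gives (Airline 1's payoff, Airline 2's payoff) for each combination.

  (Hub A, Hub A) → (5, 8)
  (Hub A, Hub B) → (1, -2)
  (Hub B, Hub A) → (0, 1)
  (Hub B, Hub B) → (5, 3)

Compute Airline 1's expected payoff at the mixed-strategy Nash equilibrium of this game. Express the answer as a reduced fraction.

25/9

Airline 2 mixes with probability q on Hub A, chosen so Airline 1 is indifferent: 5q + 1(1−q) = 0q + 5(1−q) gives q = 4/9.
Airline 1's expected payoff (from either row, since indifferent) is 5·4/9 + 1·5/9 = 25/9.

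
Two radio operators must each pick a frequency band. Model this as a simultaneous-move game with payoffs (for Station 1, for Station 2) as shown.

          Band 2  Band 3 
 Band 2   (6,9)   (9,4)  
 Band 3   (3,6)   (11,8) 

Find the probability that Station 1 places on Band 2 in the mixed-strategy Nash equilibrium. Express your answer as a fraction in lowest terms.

Station 1's mix p on Band 2 must make Station 2 indifferent between Band 2 and Band 3.
Station 2's payoff from Band 2: 9p + 6(1−p). From Band 3: 4p + 8(1−p).
Set equal: 5p = 2(1−p) → p = 2/7.

2/7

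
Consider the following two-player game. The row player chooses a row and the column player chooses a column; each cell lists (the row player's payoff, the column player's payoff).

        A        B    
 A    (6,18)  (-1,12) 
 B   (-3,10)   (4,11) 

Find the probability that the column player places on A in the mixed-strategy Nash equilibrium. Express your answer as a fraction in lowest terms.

The column player's mix q on A must make the row player indifferent between A and B.
The row player's payoff from A: 6q + (-1)(1−q). From B: (-3)q + 4(1−q).
Set equal: 9q = 5(1−q) → q = 5/14.

5/14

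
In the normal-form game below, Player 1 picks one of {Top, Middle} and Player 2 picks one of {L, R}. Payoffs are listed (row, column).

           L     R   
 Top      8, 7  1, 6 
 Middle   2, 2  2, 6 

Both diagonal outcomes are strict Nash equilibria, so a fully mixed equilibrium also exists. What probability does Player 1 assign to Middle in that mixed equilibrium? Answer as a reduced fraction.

Player 1's mix p on Top must make Player 2 indifferent between L and R.
Player 2's payoff from L: 7p + 2(1−p). From R: 6p + 6(1−p).
Set equal: 1p = 4(1−p) → p = 4/5.
Probability on Middle is 1 − 4/5 = 1/5.

1/5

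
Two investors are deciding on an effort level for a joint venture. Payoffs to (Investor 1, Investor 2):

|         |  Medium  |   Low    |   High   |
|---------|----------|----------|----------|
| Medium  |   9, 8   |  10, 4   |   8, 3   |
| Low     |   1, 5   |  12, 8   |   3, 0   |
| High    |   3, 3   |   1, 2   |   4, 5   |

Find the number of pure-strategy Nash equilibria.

Both Medium: Investor 1 gets 9 (best alternative 3); Investor 2 gets 8 (best alternative 4). Neither deviates — NE.
Both Low: Investor 1 gets 12 (best alternative 10); Investor 2 gets 8 (best alternative 5). Neither deviates — NE.
Both High is not a NE: Investor 1 would switch to Medium (8 > 4).
No other cell survives both best-response checks, so there are 2 pure NE.

2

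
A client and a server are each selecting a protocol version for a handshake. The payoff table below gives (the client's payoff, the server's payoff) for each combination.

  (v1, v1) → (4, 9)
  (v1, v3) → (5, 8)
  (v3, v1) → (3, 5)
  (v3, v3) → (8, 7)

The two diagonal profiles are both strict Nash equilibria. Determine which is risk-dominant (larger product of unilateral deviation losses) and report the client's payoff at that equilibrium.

8

At both v1: the client loses 4 − 3 = 1 by deviating; the server loses 9 − 8 = 1. Product = 1·1 = 1.
At both v3: the client loses 8 − 5 = 3 by deviating; the server loses 7 − 5 = 2. Product = 3·2 = 6.
6 > 1, so both v3 is risk-dominant. The client's payoff there is 8.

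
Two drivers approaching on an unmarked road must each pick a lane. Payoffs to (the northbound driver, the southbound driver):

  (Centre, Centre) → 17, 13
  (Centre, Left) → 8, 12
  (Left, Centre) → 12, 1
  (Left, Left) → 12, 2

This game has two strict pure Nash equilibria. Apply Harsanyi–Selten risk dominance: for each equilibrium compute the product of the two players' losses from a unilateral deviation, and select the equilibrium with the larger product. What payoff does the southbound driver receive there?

13

At both Centre: the northbound driver loses 17 − 12 = 5 by deviating; the southbound driver loses 13 − 12 = 1. Product = 5·1 = 5.
At both Left: the northbound driver loses 12 − 8 = 4 by deviating; the southbound driver loses 2 − 1 = 1. Product = 4·1 = 4.
5 > 4, so both Centre is risk-dominant. The southbound driver's payoff there is 13.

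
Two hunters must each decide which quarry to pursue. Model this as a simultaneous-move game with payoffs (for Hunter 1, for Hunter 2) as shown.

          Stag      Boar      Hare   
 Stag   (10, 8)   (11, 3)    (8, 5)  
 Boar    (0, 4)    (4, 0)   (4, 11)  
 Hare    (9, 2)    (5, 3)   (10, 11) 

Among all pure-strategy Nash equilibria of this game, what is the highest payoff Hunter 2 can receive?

Both Stag is a pure NE (Hunter 1: 10 ≥ 9; Hunter 2: 8 ≥ 5). Hunter 2 gets 8.
Both Hare is a pure NE (Hunter 1: 10 ≥ 8; Hunter 2: 11 ≥ 3). Hunter 2 gets 11.
Every other cell has a profitable deviation for at least one player. Highest of {8, 11} is 11.

11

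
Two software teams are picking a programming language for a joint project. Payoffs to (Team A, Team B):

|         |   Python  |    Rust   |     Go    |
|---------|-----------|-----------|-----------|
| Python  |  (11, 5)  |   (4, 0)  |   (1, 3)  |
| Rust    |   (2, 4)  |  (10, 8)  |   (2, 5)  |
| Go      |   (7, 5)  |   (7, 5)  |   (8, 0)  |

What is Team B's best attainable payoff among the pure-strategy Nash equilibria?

8

Both Python is a pure NE (Team A: 11 ≥ 7; Team B: 5 ≥ 3). Team B gets 5.
Both Rust is a pure NE (Team A: 10 ≥ 7; Team B: 8 ≥ 5). Team B gets 8.
Every other cell has a profitable deviation for at least one player. Highest of {5, 8} is 8.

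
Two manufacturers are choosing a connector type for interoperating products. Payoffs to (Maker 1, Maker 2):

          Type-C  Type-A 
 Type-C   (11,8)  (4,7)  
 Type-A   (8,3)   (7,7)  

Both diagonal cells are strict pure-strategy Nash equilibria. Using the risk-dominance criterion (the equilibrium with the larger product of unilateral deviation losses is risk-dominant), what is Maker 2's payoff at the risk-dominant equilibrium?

7

At both Type-C: Maker 1 loses 11 − 8 = 3 by deviating; Maker 2 loses 8 − 7 = 1. Product = 3·1 = 3.
At both Type-A: Maker 1 loses 7 − 4 = 3 by deviating; Maker 2 loses 7 − 3 = 4. Product = 3·4 = 12.
12 > 3, so both Type-A is risk-dominant. Maker 2's payoff there is 7.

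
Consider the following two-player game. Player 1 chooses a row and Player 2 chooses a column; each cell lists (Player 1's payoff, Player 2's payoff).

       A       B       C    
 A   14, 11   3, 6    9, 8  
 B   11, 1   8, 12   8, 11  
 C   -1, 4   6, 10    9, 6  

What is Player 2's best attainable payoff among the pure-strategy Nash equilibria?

Both A is a pure NE (Player 1: 14 ≥ 11; Player 2: 11 ≥ 8). Player 2 gets 11.
Both B is a pure NE (Player 1: 8 ≥ 6; Player 2: 12 ≥ 11). Player 2 gets 12.
Every other cell has a profitable deviation for at least one player. Highest of {11, 12} is 12.

12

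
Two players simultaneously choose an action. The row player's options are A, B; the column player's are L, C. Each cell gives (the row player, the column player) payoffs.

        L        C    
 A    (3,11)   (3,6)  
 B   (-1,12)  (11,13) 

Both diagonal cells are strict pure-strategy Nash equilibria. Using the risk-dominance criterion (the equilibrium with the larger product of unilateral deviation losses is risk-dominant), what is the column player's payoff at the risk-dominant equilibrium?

At (A, L): the row player loses 3 − (-1) = 4 by deviating; the column player loses 11 − 6 = 5. Product = 4·5 = 20.
At (B, C): the row player loses 11 − 3 = 8 by deviating; the column player loses 13 − 12 = 1. Product = 8·1 = 8.
20 > 8, so (A, L) is risk-dominant. The column player's payoff there is 11.

11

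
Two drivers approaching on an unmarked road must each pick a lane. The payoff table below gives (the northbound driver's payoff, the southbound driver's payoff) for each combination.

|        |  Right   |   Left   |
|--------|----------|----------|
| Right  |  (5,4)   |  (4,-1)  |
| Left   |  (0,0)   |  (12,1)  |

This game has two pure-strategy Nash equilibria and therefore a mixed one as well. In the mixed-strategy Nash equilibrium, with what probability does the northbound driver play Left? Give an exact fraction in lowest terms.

5/6

The northbound driver's mix p on Right must make the southbound driver indifferent between Right and Left.
The southbound driver's payoff from Right: 4p + 0(1−p). From Left: (-1)p + 1(1−p).
Set equal: 5p = 1(1−p) → p = 1/6.
Probability on Left is 1 − 1/6 = 5/6.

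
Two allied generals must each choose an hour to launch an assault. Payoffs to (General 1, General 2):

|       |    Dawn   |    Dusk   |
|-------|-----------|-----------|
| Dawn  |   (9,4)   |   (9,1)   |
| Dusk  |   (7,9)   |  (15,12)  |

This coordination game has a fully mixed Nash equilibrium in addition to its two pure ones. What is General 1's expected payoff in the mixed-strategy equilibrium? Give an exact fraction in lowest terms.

General 2 mixes with probability q on Dawn, chosen so General 1 is indifferent: 9q + 9(1−q) = 7q + 15(1−q) gives q = 3/4.
General 1's expected payoff (from either row, since indifferent) is 9·3/4 + 9·1/4 = 9.

9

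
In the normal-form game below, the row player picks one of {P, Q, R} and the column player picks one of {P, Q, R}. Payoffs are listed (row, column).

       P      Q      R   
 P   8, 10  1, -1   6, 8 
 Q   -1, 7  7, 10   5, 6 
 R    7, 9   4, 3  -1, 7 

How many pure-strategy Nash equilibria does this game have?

Both P: the row player gets 8 (best alternative 7); the column player gets 10 (best alternative 8). Neither deviates — NE.
Both Q: the row player gets 7 (best alternative 4); the column player gets 10 (best alternative 7). Neither deviates — NE.
Both R is not a NE: the row player would switch to P (6 > -1).
No other cell survives both best-response checks, so there are 2 pure NE.

2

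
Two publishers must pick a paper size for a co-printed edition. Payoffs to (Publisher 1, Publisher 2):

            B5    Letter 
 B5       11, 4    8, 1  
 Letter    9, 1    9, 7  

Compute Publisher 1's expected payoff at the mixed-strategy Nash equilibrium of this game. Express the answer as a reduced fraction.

Publisher 2 mixes with probability q on B5, chosen so Publisher 1 is indifferent: 11q + 8(1−q) = 9q + 9(1−q) gives q = 1/3.
Publisher 1's expected payoff (from either row, since indifferent) is 11·1/3 + 8·2/3 = 9.

9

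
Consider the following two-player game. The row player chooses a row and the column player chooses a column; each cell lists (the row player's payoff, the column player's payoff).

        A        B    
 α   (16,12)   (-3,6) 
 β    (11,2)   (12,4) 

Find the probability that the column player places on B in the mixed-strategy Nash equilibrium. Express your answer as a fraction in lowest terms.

The column player's mix q on A must make the row player indifferent between α and β.
The row player's payoff from α: 16q + (-3)(1−q). From β: 11q + 12(1−q).
Set equal: 5q = 15(1−q) → q = 15/20 = 3/4.
Probability on B is 1 − 3/4 = 1/4.

1/4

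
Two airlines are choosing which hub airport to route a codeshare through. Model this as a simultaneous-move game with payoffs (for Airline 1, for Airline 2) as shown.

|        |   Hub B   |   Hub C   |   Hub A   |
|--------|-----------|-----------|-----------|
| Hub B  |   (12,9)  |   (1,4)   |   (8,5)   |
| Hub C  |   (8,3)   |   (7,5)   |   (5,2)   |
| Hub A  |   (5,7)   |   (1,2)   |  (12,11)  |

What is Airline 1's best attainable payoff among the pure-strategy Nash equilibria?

12

Both Hub B is a pure NE (Airline 1: 12 ≥ 8; Airline 2: 9 ≥ 5). Airline 1 gets 12.
Both Hub C is a pure NE (Airline 1: 7 ≥ 1; Airline 2: 5 ≥ 3). Airline 1 gets 7.
Both Hub A is a pure NE (Airline 1: 12 ≥ 8; Airline 2: 11 ≥ 7). Airline 1 gets 12.
Every other cell has a profitable deviation for at least one player. Highest of {12, 7, 12} is 12.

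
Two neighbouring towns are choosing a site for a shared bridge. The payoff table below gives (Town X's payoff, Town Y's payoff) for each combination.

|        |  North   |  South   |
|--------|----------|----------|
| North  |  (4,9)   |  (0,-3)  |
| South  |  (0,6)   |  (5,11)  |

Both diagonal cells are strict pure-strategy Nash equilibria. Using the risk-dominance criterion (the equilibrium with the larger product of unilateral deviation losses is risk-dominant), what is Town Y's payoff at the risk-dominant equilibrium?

9

At both North: Town X loses 4 − 0 = 4 by deviating; Town Y loses 9 − (-3) = 12. Product = 4·12 = 48.
At both South: Town X loses 5 − 0 = 5 by deviating; Town Y loses 11 − 6 = 5. Product = 5·5 = 25.
48 > 25, so both North is risk-dominant. Town Y's payoff there is 9.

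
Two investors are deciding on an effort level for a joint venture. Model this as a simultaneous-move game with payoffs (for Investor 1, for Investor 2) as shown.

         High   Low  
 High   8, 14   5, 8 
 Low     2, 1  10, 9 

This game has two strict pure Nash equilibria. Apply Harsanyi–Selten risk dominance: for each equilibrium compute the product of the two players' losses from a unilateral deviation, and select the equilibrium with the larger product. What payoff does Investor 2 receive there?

At both High: Investor 1 loses 8 − 2 = 6 by deviating; Investor 2 loses 14 − 8 = 6. Product = 6·6 = 36.
At both Low: Investor 1 loses 10 − 5 = 5 by deviating; Investor 2 loses 9 − 1 = 8. Product = 5·8 = 40.
40 > 36, so both Low is risk-dominant. Investor 2's payoff there is 9.

9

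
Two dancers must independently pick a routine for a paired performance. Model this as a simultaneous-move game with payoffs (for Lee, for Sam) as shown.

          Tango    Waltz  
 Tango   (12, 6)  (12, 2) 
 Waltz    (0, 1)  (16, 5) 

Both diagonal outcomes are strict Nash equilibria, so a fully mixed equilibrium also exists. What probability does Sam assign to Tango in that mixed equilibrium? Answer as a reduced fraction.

Sam's mix q on Tango must make Lee indifferent between Tango and Waltz.
Lee's payoff from Tango: 12q + 12(1−q). From Waltz: 0q + 16(1−q).
Set equal: 12q = 4(1−q) → q = 4/16 = 1/4.

1/4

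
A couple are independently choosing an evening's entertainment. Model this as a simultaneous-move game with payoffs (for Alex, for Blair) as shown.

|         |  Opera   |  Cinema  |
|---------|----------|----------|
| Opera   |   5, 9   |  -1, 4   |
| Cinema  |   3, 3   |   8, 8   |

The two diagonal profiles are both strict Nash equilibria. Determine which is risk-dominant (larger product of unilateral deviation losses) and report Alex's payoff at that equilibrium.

8

At both Opera: Alex loses 5 − 3 = 2 by deviating; Blair loses 9 − 4 = 5. Product = 2·5 = 10.
At both Cinema: Alex loses 8 − (-1) = 9 by deviating; Blair loses 8 − 3 = 5. Product = 9·5 = 45.
45 > 10, so both Cinema is risk-dominant. Alex's payoff there is 8.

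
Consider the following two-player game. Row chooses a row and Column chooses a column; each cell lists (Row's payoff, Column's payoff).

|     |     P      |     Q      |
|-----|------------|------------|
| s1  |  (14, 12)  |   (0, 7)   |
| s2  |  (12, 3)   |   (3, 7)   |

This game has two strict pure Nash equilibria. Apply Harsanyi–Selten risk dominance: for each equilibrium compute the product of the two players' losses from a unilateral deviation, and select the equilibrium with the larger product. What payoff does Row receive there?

At (s1, P): Row loses 14 − 12 = 2 by deviating; Column loses 12 − 7 = 5. Product = 2·5 = 10.
At (s2, Q): Row loses 3 − 0 = 3 by deviating; Column loses 7 − 3 = 4. Product = 3·4 = 12.
12 > 10, so (s2, Q) is risk-dominant. Row's payoff there is 3.

3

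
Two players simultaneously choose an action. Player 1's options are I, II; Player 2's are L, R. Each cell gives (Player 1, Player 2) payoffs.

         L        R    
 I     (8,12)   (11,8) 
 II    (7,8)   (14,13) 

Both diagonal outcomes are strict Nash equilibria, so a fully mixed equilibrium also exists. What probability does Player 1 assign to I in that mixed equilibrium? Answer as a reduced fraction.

Player 1's mix p on I must make Player 2 indifferent between L and R.
Player 2's payoff from L: 12p + 8(1−p). From R: 8p + 13(1−p).
Set equal: 4p = 5(1−p) → p = 5/9.

5/9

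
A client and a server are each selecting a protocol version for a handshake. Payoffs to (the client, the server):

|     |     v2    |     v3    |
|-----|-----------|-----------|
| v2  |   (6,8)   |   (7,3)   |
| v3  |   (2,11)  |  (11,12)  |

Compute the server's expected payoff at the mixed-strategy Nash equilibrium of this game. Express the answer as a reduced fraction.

21/2

The client mixes with probability p on v2, chosen so the server is indifferent: 8p + 11(1−p) = 3p + 12(1−p) gives p = 1/6.
The server's expected payoff is 8·1/6 + 11·5/6 = 21/2.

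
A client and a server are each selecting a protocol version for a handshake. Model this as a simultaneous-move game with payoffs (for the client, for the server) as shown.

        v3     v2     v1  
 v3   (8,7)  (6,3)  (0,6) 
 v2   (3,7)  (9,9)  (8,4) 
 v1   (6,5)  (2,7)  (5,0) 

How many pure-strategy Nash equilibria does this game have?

Both v3: the client gets 8 (best alternative 6); the server gets 7 (best alternative 6). Neither deviates — NE.
Both v2: the client gets 9 (best alternative 6); the server gets 9 (best alternative 7). Neither deviates — NE.
Both v1 is not a NE: the client would switch to v2 (8 > 5).
No other cell survives both best-response checks, so there are 2 pure NE.

2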